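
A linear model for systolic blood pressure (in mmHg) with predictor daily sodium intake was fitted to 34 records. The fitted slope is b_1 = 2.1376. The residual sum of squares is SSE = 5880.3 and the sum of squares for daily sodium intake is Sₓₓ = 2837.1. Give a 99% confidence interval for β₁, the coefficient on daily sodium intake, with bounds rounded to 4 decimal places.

MSE = SSE/(n − 2) = 5880.3/32 = 183.759.
SE(b_1) = √(MSE/Sₓₓ) = √(183.759/2837.1) = 0.2545.
df = n − 2 = 32.
t* = t_{0.005, 32} = 2.738481.
Margin = t* × SE = 2.738481 × 0.2545 = 0.696943.
CI: 2.1376 ± 0.696943 → (1.4407, 2.8345).
With 99% confidence, each one-unit increase in daily sodium intake is associated with a change of between 1.4407 and 2.8345 mmHg in systolic blood pressure.

(1.4407, 2.8345)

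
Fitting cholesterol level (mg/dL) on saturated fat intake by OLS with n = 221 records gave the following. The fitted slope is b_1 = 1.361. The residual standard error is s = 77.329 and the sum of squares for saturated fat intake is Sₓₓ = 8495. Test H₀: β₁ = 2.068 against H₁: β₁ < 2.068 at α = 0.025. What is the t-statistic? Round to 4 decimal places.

SE(b_1) = s/√Sₓₓ = 77.329/√8495 = 0.838998.
t = (1.361 − 2.068) / 0.838998 = -0.8427.
df = n − 2 = 219.
One-sided p ≈ 0.2002, which is ≥ 0.025, so fail to reject H₀.
The data do not give significant evidence that the true slope on saturated fat intake is below 2.068 mg/dL per unit.

t = -0.8427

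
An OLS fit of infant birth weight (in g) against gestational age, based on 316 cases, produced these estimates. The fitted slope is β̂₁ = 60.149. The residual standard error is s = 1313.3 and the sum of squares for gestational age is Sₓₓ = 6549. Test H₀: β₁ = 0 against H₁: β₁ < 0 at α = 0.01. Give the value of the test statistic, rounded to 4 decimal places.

t = 3.7064

SE(β̂₁) = s/√Sₓₓ = 1313.3/√6549 = 16.2284.
t = 60.149 / 16.2284 = 3.7064.
df = n − 2 = 314.
One-sided p ≈ 0.9999, which is ≥ 0.01, so fail to reject H₀.
The data do not give significant evidence that the true slope on gestational age is negative.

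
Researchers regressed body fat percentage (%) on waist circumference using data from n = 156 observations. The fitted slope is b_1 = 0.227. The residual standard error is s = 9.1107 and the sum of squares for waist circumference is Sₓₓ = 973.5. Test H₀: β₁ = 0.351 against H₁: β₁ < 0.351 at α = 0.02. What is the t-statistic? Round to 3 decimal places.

t = -0.425

SE(b_1) = s/√Sₓₓ = 9.1107/√973.5 = 0.292001.
t = (0.227 − 0.351) / 0.292001 = -0.425.
df = n − 2 = 154.
One-sided p ≈ 0.3358, which is ≥ 0.02, so fail to reject H₀.
The data do not give significant evidence that the true slope on waist circumference is below 0.351 % per unit.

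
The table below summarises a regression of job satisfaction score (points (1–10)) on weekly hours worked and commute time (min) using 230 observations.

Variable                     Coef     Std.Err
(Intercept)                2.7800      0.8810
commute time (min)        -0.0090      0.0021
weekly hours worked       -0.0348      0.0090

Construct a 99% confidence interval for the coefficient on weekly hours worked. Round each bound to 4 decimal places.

(-0.0582, -0.0114)

Read off: b = -0.0348, SE = 0.0090 for weekly hours worked.
df = n − k − 1 = 230 − 2 − 1 = 227.
t* = t_{0.005, 227} = 2.597661.
Margin = t* × SE = 2.597661 × 0.0090 = 0.023379.
CI: -0.0348 ± 0.023379 → (-0.0582, -0.0114).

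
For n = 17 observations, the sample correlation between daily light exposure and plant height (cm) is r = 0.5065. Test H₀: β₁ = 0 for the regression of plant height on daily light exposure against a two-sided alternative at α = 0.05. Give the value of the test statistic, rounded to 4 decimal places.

t = 2.2751

t = r·√(n − 2)/√(1 − r²) = 0.5065·√15/√0.743458 = 2.2751.
df = n − 2 = 15.
Two-sided p ≈ 0.0380, which is < 0.05, so reject H₀.
There is evidence of a linear association between daily light exposure and plant height.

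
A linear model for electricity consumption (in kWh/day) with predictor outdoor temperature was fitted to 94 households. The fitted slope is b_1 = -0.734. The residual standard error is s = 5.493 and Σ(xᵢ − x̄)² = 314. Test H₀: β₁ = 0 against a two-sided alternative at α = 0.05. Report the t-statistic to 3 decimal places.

t = -2.368

SE(b_1) = s/√Sₓₓ = 5.493/√314 = 0.309988.
t = -0.734 / 0.309988 = -2.368.
df = n − 2 = 92.
Two-sided p ≈ 0.0200, which is < 0.05, so reject H₀.
There is evidence that outdoor temperature is associated with electricity consumption.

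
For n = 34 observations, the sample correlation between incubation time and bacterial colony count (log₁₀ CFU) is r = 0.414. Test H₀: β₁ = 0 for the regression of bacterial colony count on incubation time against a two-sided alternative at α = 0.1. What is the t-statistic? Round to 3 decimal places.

t = 2.573

t = r·√(n − 2)/√(1 − r²) = 0.414·√32/√0.828604 = 2.573.
df = n − 2 = 32.
Two-sided p ≈ 0.0149, which is < 0.1, so reject H₀.
There is evidence of a linear association between incubation time and bacterial colony count.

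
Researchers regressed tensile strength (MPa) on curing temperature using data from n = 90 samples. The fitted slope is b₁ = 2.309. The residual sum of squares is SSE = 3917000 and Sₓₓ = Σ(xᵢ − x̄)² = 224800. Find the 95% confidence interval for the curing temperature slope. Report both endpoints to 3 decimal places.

(1.425, 3.193)

MSE = SSE/(n − 2) = 3917000/88 = 44511.4.
SE(b₁) = √(MSE/Sₓₓ) = √(44511.4/224800) = 0.444977.
df = n − 2 = 88.
t* = t_{0.025, 88} = 1.98729.
Margin = t* × SE = 1.98729 × 0.444977 = 0.88430.
CI: 2.309 ± 0.88430 → (1.425, 3.193).
With 95% confidence, each one-unit increase in curing temperature is associated with a change of between 1.425 and 3.193 MPa in tensile strength.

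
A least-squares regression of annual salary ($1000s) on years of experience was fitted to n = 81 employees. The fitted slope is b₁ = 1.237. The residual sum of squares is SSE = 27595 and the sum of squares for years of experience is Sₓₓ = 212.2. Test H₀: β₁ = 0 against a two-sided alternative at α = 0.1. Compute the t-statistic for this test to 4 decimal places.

MSE = SSE/(n − 2) = 27595/79 = 349.304.
SE(b₁) = √(MSE/Sₓₓ) = √(349.304/212.2) = 1.28301.
t = 1.237 / 1.28301 = 0.9641.
df = n − 2 = 79.
Two-sided p ≈ 0.3379, which is ≥ 0.1, so fail to reject H₀.
The data do not give significant evidence of an association between years of experience and annual salary.

t = 0.9641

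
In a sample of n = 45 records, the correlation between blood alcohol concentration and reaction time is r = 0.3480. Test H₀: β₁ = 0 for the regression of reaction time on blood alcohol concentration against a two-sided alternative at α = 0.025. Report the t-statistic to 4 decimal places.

t = 2.4341

t = r·√(n − 2)/√(1 − r²) = 0.3480·√43/√0.878896 = 2.4341.
df = n − 2 = 43.
Two-sided p ≈ 0.0192, which is < 0.025, so reject H₀.
There is evidence of a linear association between blood alcohol concentration and reaction time.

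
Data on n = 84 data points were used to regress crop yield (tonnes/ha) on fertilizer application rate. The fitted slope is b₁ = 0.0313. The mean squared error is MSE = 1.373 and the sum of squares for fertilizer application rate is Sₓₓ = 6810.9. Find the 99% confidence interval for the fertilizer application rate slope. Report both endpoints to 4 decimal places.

SE(b₁) = √(MSE/Sₓₓ) = √(1.373/6810.9) = 0.0141982.
df = n − 2 = 82.
t* = t_{0.005, 82} = 2.637123.
Margin = t* × SE = 2.637123 × 0.0141982 = 0.037442.
CI: 0.0313 ± 0.037442 → (-0.0061, 0.0687).
With 99% confidence, each one-unit increase in fertilizer application rate is associated with a change of between -0.0061 and 0.0687 tonnes/ha in crop yield.

(-0.0061, 0.0687)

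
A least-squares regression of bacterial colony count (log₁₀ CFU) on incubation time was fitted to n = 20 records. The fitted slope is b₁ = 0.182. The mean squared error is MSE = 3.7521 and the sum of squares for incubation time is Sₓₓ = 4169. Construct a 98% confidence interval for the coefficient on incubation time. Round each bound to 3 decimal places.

SE(b₁) = √(MSE/Sₓₓ) = √(3.7521/4169) = 0.03.
df = n − 2 = 18.
t* = t_{0.01, 18} = 2.55238.
Margin = t* × SE = 2.55238 × 0.03 = 0.07657.
CI: 0.182 ± 0.07657 → (0.105, 0.259).
With 98% confidence, each one-unit increase in incubation time is associated with a change of between 0.105 and 0.259 log₁₀ CFU in bacterial colony count.

(0.105, 0.259)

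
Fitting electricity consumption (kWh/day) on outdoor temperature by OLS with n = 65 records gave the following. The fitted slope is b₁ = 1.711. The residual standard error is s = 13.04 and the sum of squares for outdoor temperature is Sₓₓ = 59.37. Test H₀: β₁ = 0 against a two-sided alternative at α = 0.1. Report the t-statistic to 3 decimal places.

t = 1.011

SE(b₁) = s/√Sₓₓ = 13.04/√59.37 = 1.69237.
t = 1.711 / 1.69237 = 1.011.
df = n − 2 = 63.
Two-sided p ≈ 0.3159, which is ≥ 0.1, so fail to reject H₀.
The data do not give significant evidence of an association between outdoor temperature and electricity consumption.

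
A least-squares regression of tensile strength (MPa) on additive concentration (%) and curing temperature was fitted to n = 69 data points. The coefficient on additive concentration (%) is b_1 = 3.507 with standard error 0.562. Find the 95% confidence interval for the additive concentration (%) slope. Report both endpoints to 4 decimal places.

df = n − k − 1 = 69 − 2 − 1 = 66.
t* = t_{0.025, 66} = 1.996564.
Margin = t* × SE = 1.996564 × 0.562 = 1.122069.
CI: 3.507 ± 1.122069 → (2.3849, 4.6291).
With 95% confidence, each one-unit increase in additive concentration (%) is associated with a change of between 2.3849 and 4.6291 MPa in tensile strength, holding the other predictors fixed.

(2.3849, 4.6291)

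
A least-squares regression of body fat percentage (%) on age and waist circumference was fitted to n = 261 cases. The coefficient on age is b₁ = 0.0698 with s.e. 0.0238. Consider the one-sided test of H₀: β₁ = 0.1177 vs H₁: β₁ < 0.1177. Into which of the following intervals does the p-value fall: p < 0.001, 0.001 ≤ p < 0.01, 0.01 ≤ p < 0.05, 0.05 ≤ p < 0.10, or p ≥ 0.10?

0.01 ≤ p < 0.05

t = (0.0698 − 0.1177) / 0.0238 = -2.013.
df = n − k − 1 = 261 − 2 − 1 = 258.
One-sided p = P(T_{258} < t) ≈ 0.0226.
So 0.01 ≤ p < 0.05.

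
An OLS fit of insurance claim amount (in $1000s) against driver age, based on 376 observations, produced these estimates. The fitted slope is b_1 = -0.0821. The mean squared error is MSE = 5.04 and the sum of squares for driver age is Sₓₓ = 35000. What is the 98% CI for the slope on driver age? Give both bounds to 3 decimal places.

(-0.110, -0.054)

SE(b_1) = √(MSE/Sₓₓ) = √(5.04/35000) = 0.012.
df = n − 2 = 374.
t* = t_{0.01, 374} = 2.33636.
Margin = t* × SE = 2.33636 × 0.012 = 0.02804.
CI: -0.0821 ± 0.02804 → (-0.110, -0.054).
With 98% confidence, each one-unit increase in driver age is associated with a change of between -0.110 and -0.054 $1000s in insurance claim amount.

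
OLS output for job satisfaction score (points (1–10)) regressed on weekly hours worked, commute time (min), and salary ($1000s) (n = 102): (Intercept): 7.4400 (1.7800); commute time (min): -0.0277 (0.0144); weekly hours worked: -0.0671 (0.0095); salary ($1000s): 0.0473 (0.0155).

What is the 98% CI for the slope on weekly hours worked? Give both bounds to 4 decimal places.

(-0.0896, -0.0446)

Read off: b = -0.0671, SE = 0.0095 for weekly hours worked.
df = n − k − 1 = 102 − 3 − 1 = 98.
t* = t_{0.01, 98} = 2.365002.
Margin = t* × SE = 2.365002 × 0.0095 = 0.022468.
CI: -0.0671 ± 0.022468 → (-0.0896, -0.0446).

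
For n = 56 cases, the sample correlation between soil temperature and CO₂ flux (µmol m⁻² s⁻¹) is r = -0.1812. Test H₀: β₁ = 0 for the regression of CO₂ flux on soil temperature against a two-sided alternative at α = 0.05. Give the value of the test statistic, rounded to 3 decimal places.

t = -1.354

t = r·√(n − 2)/√(1 − r²) = -0.1812·√54/√0.967167 = -1.354.
df = n − 2 = 54.
Two-sided p ≈ 0.1814, which is ≥ 0.05, so fail to reject H₀.
The data do not give significant evidence of a linear association between soil temperature and CO₂ flux.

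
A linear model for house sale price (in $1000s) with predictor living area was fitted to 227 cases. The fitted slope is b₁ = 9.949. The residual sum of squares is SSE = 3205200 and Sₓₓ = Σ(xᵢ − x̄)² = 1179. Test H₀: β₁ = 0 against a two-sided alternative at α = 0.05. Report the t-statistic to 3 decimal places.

MSE = SSE/(n − 2) = 3205200/225 = 14245.3.
SE(b₁) = √(MSE/Sₓₓ) = √(14245.3/1179) = 3.476.
t = 9.949 / 3.476 = 2.862.
df = n − 2 = 225.
Two-sided p ≈ 0.0046, which is < 0.05, so reject H₀.
There is evidence that living area is associated with house sale price.

t = 2.862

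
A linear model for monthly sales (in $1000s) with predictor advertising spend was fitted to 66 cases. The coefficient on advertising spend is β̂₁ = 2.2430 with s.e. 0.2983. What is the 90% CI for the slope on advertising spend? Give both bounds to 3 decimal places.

(1.745, 2.741)

df = n − 2 = 66 − 2 = 64.
t* = t_{0.05, 64} = 1.669013.
Margin = t* × SE = 1.669013 × 0.2983 = 0.49787.
CI: 2.2430 ± 0.49787 → (1.745, 2.741).
With 90% confidence, each one-unit increase in advertising spend is associated with a change of between 1.745 and 2.741 $1000s in monthly sales.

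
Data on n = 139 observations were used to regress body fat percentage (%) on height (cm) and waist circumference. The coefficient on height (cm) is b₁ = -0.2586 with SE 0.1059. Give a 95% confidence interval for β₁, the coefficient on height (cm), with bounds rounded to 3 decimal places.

df = n − k − 1 = 139 − 2 − 1 = 136.
t* = t_{0.025, 136} = 1.977561.
Margin = t* × SE = 1.977561 × 0.1059 = 0.20942.
CI: -0.2586 ± 0.20942 → (-0.468, -0.049).
With 95% confidence, each one-unit increase in height (cm) is associated with a change of between -0.468 and -0.049 % in body fat percentage, holding the other predictors fixed.

(-0.468, -0.049)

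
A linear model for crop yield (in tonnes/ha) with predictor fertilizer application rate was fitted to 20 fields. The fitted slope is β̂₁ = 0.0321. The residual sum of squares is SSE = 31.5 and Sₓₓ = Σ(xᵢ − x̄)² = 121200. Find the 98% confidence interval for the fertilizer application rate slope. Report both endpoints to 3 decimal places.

MSE = SSE/(n − 2) = 31.5/18 = 1.75.
SE(β̂₁) = √(MSE/Sₓₓ) = √(1.75/121200) = 0.00379986.
df = n − 2 = 18.
t* = t_{0.01, 18} = 2.55238.
Margin = t* × SE = 2.55238 × 0.00379986 = 0.00970.
CI: 0.0321 ± 0.00970 → (0.022, 0.042).
With 98% confidence, each one-unit increase in fertilizer application rate is associated with a change of between 0.022 and 0.042 tonnes/ha in crop yield.

(0.022, 0.042)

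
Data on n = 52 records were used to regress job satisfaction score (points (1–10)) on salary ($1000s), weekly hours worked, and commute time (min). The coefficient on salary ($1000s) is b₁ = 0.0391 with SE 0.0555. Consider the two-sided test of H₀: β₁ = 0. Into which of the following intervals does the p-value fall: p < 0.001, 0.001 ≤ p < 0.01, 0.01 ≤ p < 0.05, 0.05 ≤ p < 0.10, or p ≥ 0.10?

t = 0.0391 / 0.0555 = 0.705.
df = n − k − 1 = 52 − 3 − 1 = 48.
Two-sided p = 2·P(T_{48} > |t|) ≈ 0.4845.
So p ≥ 0.10.

p ≥ 0.10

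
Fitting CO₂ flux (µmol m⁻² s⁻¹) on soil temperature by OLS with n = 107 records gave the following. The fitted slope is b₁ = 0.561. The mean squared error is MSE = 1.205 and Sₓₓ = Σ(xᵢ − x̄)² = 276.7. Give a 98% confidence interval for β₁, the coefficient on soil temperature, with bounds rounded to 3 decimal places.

(0.405, 0.717)

SE(b₁) = √(MSE/Sₓₓ) = √(1.205/276.7) = 0.0659916.
df = n − 2 = 105.
t* = t_{0.01, 105} = 2.362388.
Margin = t* × SE = 2.362388 × 0.0659916 = 0.15590.
CI: 0.561 ± 0.15590 → (0.405, 0.717).
With 98% confidence, each one-unit increase in soil temperature is associated with a change of between 0.405 and 0.717 µmol m⁻² s⁻¹ in CO₂ flux.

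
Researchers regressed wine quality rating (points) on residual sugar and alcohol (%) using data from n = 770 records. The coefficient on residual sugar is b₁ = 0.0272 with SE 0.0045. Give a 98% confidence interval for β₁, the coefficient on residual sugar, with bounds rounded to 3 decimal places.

(0.017, 0.038)

df = n − k − 1 = 770 − 2 − 1 = 767.
t* = t_{0.01, 767} = 2.33122.
Margin = t* × SE = 2.33122 × 0.0045 = 0.01049.
CI: 0.0272 ± 0.01049 → (0.017, 0.038).
With 98% confidence, each one-unit increase in residual sugar is associated with a change of between 0.017 and 0.038 points in wine quality rating, holding the other predictors fixed.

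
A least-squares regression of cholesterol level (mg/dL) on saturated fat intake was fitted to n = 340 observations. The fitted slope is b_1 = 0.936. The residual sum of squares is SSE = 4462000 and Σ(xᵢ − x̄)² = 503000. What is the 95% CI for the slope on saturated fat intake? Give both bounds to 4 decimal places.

MSE = SSE/(n − 2) = 4462000/338 = 13201.2.
SE(b_1) = √(MSE/Sₓₓ) = √(13201.2/503000) = 0.162003.
df = n − 2 = 338.
t* = t_{0.025, 338} = 1.967007.
Margin = t* × SE = 1.967007 × 0.162003 = 0.318661.
CI: 0.936 ± 0.318661 → (0.6173, 1.2547).
With 95% confidence, each one-unit increase in saturated fat intake is associated with a change of between 0.6173 and 1.2547 mg/dL in cholesterol level.

(0.6173, 1.2547)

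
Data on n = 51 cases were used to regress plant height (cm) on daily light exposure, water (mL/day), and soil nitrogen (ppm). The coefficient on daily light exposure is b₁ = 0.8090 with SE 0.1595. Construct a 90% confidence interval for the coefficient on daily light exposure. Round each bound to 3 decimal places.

(0.541, 1.077)

df = n − k − 1 = 51 − 3 − 1 = 47.
t* = t_{0.05, 47} = 1.677927.
Margin = t* × SE = 1.677927 × 0.1595 = 0.26763.
CI: 0.8090 ± 0.26763 → (0.541, 1.077).
With 90% confidence, each one-unit increase in daily light exposure is associated with a change of between 0.541 and 1.077 cm in plant height, holding the other predictors fixed.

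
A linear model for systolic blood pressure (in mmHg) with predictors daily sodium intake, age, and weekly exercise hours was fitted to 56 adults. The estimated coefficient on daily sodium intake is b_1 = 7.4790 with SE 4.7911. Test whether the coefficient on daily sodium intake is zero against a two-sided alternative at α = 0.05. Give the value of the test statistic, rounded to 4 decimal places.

H₀: β₁ = 0 vs H₁: β₁ ≠ 0.
t = (b_1 − β₁⁰)/SE = 7.4790 / 4.7911 = 1.5610.
df = n − k − 1 = 56 − 3 − 1 = 52.
Two-sided p ≈ 0.1246, which is ≥ 0.05, so fail to reject H₀.
The data do not give significant evidence of an association between daily sodium intake and systolic blood pressure, after adjusting for the other predictors.

t = 1.5610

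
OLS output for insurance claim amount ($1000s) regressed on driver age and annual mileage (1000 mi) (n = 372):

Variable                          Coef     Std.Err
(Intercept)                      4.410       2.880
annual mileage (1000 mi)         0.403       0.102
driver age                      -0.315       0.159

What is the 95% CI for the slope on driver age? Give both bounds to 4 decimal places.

(-0.6277, -0.0023)

Read off: b = -0.315, SE = 0.159 for driver age.
df = n − k − 1 = 372 − 2 − 1 = 369.
t* = t_{0.025, 369} = 1.966414.
Margin = t* × SE = 1.966414 × 0.159 = 0.312660.
CI: -0.315 ± 0.312660 → (-0.6277, -0.0023).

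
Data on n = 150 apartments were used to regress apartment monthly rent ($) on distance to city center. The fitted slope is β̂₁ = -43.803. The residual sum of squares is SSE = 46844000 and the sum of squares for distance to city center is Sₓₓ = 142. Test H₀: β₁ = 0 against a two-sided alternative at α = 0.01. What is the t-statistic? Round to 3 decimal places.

t = -0.928

MSE = SSE/(n − 2) = 46844000/148 = 316514.
SE(β̂₁) = √(MSE/Sₓₓ) = √(316514/142) = 47.212.
t = -43.803 / 47.212 = -0.928.
df = n − 2 = 148.
Two-sided p ≈ 0.3550, which is ≥ 0.01, so fail to reject H₀.
The data do not give significant evidence of an association between distance to city center and apartment monthly rent.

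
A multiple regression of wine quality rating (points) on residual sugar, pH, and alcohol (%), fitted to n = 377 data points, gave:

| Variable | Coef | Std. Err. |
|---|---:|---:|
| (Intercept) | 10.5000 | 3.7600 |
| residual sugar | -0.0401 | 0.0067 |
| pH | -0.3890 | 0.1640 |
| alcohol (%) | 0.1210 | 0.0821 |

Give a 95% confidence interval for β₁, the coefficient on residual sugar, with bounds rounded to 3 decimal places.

(-0.053, -0.027)

Read off: b = -0.0401, SE = 0.0067 for residual sugar.
df = n − k − 1 = 377 − 3 − 1 = 373.
t* = t_{0.025, 373} = 1.966344.
Margin = t* × SE = 1.966344 × 0.0067 = 0.01317.
CI: -0.0401 ± 0.01317 → (-0.053, -0.027).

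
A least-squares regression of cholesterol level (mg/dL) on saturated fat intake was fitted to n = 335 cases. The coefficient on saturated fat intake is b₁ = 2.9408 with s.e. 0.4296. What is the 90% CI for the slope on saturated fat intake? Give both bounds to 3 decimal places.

df = n − 2 = 335 − 2 = 333.
t* = t_{0.05, 333} = 1.649442.
Margin = t* × SE = 1.649442 × 0.4296 = 0.70860.
CI: 2.9408 ± 0.70860 → (2.232, 3.649).
With 90% confidence, each one-unit increase in saturated fat intake is associated with a change of between 2.232 and 3.649 mg/dL in cholesterol level.

(2.232, 3.649)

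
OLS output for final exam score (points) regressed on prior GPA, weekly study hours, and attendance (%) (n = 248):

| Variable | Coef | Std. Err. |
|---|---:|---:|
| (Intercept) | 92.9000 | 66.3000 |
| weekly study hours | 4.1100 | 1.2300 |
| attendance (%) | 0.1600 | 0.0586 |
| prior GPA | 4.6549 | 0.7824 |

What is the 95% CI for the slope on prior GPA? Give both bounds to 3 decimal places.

Read off: b = 4.6549, SE = 0.7824 for prior GPA.
df = n − k − 1 = 248 − 3 − 1 = 244.
t* = t_{0.025, 244} = 1.969734.
Margin = t* × SE = 1.969734 × 0.7824 = 1.54112.
CI: 4.6549 ± 1.54112 → (3.114, 6.196).

(3.114, 6.196)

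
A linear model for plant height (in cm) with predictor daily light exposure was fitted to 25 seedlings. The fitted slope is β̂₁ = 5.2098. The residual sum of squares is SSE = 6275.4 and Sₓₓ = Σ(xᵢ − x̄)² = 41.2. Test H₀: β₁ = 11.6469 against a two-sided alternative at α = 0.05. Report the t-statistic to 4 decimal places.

t = -2.5014

MSE = SSE/(n − 2) = 6275.4/23 = 272.843.
SE(β̂₁) = √(MSE/Sₓₓ) = √(272.843/41.2) = 2.57341.
t = (5.2098 − 11.6469) / 2.57341 = -2.5014.
df = n − 2 = 23.
Two-sided p ≈ 0.0199, which is < 0.05, so reject H₀.
There is evidence that the true slope on daily light exposure differs from 11.6469 cm per unit.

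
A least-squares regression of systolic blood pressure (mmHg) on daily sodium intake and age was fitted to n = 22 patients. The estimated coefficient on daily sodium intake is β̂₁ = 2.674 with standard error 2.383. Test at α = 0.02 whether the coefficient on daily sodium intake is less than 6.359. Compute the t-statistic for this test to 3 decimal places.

t = -1.546

H₀: β₁ = 6.359 vs H₁: β₁ < 6.359.
t = (β̂₁ − β₁⁰)/SE = (2.674 − 6.359) / 2.383 = -1.546.
df = n − k − 1 = 22 − 2 − 1 = 19.
One-sided p ≈ 0.0693, which is ≥ 0.02, so fail to reject H₀.
The data do not give significant evidence that the true slope on daily sodium intake is below 6.359 mmHg per unit, holding the other predictors fixed.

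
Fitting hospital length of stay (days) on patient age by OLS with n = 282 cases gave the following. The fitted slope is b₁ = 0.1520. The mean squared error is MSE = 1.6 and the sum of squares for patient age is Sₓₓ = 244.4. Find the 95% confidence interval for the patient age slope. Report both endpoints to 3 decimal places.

SE(b₁) = √(MSE/Sₓₓ) = √(1.6/244.4) = 0.0809113.
df = n − 2 = 280.
t* = t_{0.025, 280} = 1.968472.
Margin = t* × SE = 1.968472 × 0.0809113 = 0.15927.
CI: 0.1520 ± 0.15927 → (-0.007, 0.311).
With 95% confidence, each one-unit increase in patient age is associated with a change of between -0.007 and 0.311 days in hospital length of stay.

(-0.007, 0.311)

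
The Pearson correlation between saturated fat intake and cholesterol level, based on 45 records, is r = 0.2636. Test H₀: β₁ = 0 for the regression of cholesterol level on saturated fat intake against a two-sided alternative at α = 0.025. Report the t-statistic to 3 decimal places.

t = r·√(n − 2)/√(1 − r²) = 0.2636·√43/√0.930515 = 1.792.
df = n − 2 = 43.
Two-sided p ≈ 0.0802, which is ≥ 0.025, so fail to reject H₀.
The data do not give significant evidence of a linear association between saturated fat intake and cholesterol level.

t = 1.792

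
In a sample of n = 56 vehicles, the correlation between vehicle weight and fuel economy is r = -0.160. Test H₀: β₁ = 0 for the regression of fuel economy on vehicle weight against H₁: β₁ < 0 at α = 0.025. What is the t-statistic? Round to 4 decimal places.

t = -1.1911

t = r·√(n − 2)/√(1 − r²) = -0.160·√54/√0.9744 = -1.1911.
df = n − 2 = 54.
One-sided p ≈ 0.1194, which is ≥ 0.025, so fail to reject H₀.
The data do not give significant evidence of a linear association between vehicle weight and fuel economy.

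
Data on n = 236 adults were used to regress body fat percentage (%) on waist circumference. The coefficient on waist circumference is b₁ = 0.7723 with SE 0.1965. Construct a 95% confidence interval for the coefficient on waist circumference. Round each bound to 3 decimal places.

(0.385, 1.159)

df = n − 2 = 236 − 2 = 234.
t* = t_{0.025, 234} = 1.970154.
Margin = t* × SE = 1.970154 × 0.1965 = 0.38714.
CI: 0.7723 ± 0.38714 → (0.385, 1.159).
With 95% confidence, each one-unit increase in waist circumference is associated with a change of between 0.385 and 1.159 % in body fat percentage.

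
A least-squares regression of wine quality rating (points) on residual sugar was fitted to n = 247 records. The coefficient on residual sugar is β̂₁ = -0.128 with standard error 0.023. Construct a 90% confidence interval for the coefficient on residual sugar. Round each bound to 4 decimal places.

(-0.1660, -0.0900)

df = n − 2 = 247 − 2 = 245.
t* = t_{0.05, 245} = 1.651097.
Margin = t* × SE = 1.651097 × 0.023 = 0.037975.
CI: -0.128 ± 0.037975 → (-0.1660, -0.0900).
With 90% confidence, each one-unit increase in residual sugar is associated with a change of between -0.1660 and -0.0900 points in wine quality rating.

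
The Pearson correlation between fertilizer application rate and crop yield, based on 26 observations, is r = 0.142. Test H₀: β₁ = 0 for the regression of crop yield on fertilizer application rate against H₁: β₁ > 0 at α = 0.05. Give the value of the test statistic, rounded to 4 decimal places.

t = 0.7028

t = r·√(n − 2)/√(1 − r²) = 0.142·√24/√0.979836 = 0.7028.
df = n − 2 = 24.
One-sided p ≈ 0.2445, which is ≥ 0.05, so fail to reject H₀.
The data do not give significant evidence of a linear association between fertilizer application rate and crop yield.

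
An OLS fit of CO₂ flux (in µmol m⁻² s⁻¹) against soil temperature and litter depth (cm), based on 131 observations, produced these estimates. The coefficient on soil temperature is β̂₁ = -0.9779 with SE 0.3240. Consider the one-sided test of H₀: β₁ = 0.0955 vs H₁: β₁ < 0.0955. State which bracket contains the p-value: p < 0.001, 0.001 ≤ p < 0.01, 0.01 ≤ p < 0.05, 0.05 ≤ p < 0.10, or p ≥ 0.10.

t = (-0.9779 − 0.0955) / 0.3240 = -3.313.
df = n − k − 1 = 131 − 2 − 1 = 128.
One-sided p = P(T_{128} < t) ≈ 0.0006.
So p < 0.001.

p < 0.001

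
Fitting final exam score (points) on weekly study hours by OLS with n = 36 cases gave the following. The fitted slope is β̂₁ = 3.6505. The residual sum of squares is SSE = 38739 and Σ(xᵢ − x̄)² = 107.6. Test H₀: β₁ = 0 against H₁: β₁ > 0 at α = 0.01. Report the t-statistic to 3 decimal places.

MSE = SSE/(n − 2) = 38739/34 = 1139.38.
SE(β̂₁) = √(MSE/Sₓₓ) = √(1139.38/107.6) = 3.25408.
t = 3.6505 / 3.25408 = 1.122.
df = n − 2 = 34.
One-sided p ≈ 0.1349, which is ≥ 0.01, so fail to reject H₀.
The data do not give significant evidence that the true slope on weekly study hours is positive.

t = 1.122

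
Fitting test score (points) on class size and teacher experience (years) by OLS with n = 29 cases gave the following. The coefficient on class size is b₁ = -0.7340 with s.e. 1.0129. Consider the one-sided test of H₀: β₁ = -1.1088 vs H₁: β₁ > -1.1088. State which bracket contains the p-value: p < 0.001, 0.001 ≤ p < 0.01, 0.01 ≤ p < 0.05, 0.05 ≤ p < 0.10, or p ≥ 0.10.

t = (-0.7340 − (-1.1088)) / 1.0129 = 0.370.
df = n − k − 1 = 29 − 2 − 1 = 26.
One-sided p = P(T_{26} > t) ≈ 0.3572.
So p ≥ 0.10.

p ≥ 0.10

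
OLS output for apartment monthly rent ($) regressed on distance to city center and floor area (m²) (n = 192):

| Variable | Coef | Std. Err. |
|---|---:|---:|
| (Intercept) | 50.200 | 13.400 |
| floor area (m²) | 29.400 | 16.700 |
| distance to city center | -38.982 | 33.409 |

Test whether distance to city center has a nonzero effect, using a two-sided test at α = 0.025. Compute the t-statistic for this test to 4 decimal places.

Read off: b = -38.982, SE = 33.409 for distance to city center.
H₀: β₁ = 0 vs H₁: β₁ ≠ 0.
t = -38.982 / 33.409 = -1.1668.
df = n − k − 1 = 192 − 2 − 1 = 189.
Two-sided p ≈ 0.2448, which is ≥ 0.025, so fail to reject H₀.
The data do not give significant evidence of an association between distance to city center and apartment monthly rent, after adjusting for the other predictors.

t = -1.1668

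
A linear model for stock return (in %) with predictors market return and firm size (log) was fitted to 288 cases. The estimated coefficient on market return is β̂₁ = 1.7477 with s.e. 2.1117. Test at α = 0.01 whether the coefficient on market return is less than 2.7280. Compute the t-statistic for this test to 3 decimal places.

t = -0.464

H₀: β₁ = 2.7280 vs H₁: β₁ < 2.7280.
t = (β̂₁ − β₁⁰)/SE = (1.7477 − 2.7280) / 2.1117 = -0.464.
df = n − k − 1 = 288 − 2 − 1 = 285.
One-sided p ≈ 0.3214, which is ≥ 0.01, so fail to reject H₀.
The data do not give significant evidence that the true slope on market return is below 2.7280 % per unit, holding the other predictors fixed.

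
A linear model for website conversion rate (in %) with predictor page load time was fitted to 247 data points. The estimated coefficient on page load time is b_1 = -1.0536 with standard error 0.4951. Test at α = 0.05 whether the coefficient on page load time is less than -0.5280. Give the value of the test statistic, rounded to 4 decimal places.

t = -1.0616

H₀: β₁ = -0.5280 vs H₁: β₁ < -0.5280.
t = (b_1 − β₁⁰)/SE = (-1.0536 − (-0.5280)) / 0.4951 = -1.0616.
df = n − 2 = 247 − 2 = 245.
One-sided p ≈ 0.1447, which is ≥ 0.05, so fail to reject H₀.
The data do not give significant evidence that the true slope on page load time is below -0.5280 % per unit.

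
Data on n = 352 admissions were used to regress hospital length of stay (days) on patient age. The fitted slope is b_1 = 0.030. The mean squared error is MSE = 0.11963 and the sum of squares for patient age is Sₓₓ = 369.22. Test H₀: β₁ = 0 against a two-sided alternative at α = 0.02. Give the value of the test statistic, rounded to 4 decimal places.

t = 1.6666

SE(b_1) = √(MSE/Sₓₓ) = √(0.11963/369.22) = 0.0180002.
t = 0.030 / 0.0180002 = 1.6666.
df = n − 2 = 350.
Two-sided p ≈ 0.0965, which is ≥ 0.02, so fail to reject H₀.
The data do not give significant evidence of an association between patient age and hospital length of stay.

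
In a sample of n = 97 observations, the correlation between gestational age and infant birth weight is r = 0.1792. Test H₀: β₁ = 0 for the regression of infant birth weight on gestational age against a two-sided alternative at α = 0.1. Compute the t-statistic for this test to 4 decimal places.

t = 1.7754

t = r·√(n − 2)/√(1 − r²) = 0.1792·√95/√0.967887 = 1.7754.
df = n − 2 = 95.
Two-sided p ≈ 0.0790, which is < 0.1, so reject H₀.
There is evidence of a linear association between gestational age and infant birth weight.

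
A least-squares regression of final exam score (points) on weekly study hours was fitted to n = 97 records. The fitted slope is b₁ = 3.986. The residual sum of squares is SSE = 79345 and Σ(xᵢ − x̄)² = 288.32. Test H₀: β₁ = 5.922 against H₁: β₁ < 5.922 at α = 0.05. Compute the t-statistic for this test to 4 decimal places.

t = -1.1375

MSE = SSE/(n − 2) = 79345/95 = 835.211.
SE(b₁) = √(MSE/Sₓₓ) = √(835.211/288.32) = 1.702.
t = (3.986 − 5.922) / 1.702 = -1.1375.
df = n − 2 = 95.
One-sided p ≈ 0.1291, which is ≥ 0.05, so fail to reject H₀.
The data do not give significant evidence that the true slope on weekly study hours is below 5.922 points per unit.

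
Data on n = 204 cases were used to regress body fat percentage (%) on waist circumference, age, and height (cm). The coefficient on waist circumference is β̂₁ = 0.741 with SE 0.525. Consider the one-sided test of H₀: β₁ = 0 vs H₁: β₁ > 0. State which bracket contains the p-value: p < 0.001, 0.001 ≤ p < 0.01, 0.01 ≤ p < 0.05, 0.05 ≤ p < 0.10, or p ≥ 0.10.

t = 0.741 / 0.525 = 1.411.
df = n − k − 1 = 204 − 3 − 1 = 200.
One-sided p = P(T_{200} > t) ≈ 0.0798.
So 0.05 ≤ p < 0.10.

0.05 ≤ p < 0.10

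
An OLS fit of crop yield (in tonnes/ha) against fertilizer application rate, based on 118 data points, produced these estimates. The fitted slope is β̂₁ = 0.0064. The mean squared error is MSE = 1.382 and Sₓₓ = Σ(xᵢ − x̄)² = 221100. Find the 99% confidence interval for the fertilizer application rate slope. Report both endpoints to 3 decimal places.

SE(β̂₁) = √(MSE/Sₓₓ) = √(1.382/221100) = 0.00250011.
df = n − 2 = 116.
t* = t_{0.005, 116} = 2.618878.
Margin = t* × SE = 2.618878 × 0.00250011 = 0.00655.
CI: 0.0064 ± 0.00655 → (0.000, 0.013).
With 99% confidence, each one-unit increase in fertilizer application rate is associated with a change of between 0.000 and 0.013 tonnes/ha in crop yield.

(0.000, 0.013)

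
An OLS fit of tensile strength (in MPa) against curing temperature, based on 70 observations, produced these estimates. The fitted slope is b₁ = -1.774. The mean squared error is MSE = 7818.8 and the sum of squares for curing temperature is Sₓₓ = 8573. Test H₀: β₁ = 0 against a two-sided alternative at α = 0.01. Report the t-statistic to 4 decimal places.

SE(b₁) = √(MSE/Sₓₓ) = √(7818.8/8573) = 0.955001.
t = -1.774 / 0.955001 = -1.8576.
df = n − 2 = 68.
Two-sided p ≈ 0.0676, which is ≥ 0.01, so fail to reject H₀.
The data do not give significant evidence of an association between curing temperature and tensile strength.

t = -1.8576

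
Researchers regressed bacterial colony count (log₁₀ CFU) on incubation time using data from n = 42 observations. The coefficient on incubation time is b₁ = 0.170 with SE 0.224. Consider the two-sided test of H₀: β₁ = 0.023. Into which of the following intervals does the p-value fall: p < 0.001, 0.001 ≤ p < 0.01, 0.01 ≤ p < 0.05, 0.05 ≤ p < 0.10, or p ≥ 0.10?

p ≥ 0.10

t = (0.170 − 0.023) / 0.224 = 0.656.
df = n − 2 = 42 − 2 = 40.
Two-sided p = 2·P(T_{40} > |t|) ≈ 0.5154.
So p ≥ 0.10.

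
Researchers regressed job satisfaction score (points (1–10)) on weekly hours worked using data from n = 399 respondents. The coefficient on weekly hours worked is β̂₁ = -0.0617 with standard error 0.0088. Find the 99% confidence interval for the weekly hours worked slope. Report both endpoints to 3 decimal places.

(-0.084, -0.039)

df = n − 2 = 399 − 2 = 397.
t* = t_{0.005, 397} = 2.58827.
Margin = t* × SE = 2.58827 × 0.0088 = 0.02278.
CI: -0.0617 ± 0.02278 → (-0.084, -0.039).
With 99% confidence, each one-unit increase in weekly hours worked is associated with a change of between -0.084 and -0.039 points (1–10) in job satisfaction score.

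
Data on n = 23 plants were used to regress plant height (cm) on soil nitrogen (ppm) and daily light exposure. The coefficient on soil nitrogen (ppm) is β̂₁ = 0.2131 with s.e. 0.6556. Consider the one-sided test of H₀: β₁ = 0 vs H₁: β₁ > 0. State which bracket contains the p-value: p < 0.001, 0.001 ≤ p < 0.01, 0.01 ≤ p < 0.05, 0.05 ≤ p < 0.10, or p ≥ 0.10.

p ≥ 0.10

t = 0.2131 / 0.6556 = 0.325.
df = n − k − 1 = 23 − 2 − 1 = 20.
One-sided p = P(T_{20} > t) ≈ 0.3743.
So p ≥ 0.10.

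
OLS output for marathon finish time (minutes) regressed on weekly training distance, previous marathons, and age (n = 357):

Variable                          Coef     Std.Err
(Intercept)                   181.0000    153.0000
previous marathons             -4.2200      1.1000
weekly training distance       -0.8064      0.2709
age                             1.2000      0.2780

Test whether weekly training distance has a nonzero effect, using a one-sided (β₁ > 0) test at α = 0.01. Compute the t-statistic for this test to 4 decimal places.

t = -2.9767

Read off: b = -0.8064, SE = 0.2709 for weekly training distance.
H₀: β₁ = 0 vs H₁: β₁ > 0.
t = -0.8064 / 0.2709 = -2.9767.
df = n − k − 1 = 357 − 3 − 1 = 353.
One-sided p ≈ 0.9984, which is ≥ 0.01, so fail to reject H₀.
The data do not give significant evidence that the true slope on weekly training distance is positive, holding the other predictors fixed.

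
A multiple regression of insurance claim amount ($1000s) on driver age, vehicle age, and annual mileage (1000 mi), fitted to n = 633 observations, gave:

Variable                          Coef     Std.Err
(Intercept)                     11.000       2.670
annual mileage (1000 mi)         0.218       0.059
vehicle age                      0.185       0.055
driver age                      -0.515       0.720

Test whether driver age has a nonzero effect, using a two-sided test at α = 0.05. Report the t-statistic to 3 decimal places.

Read off: b = -0.515, SE = 0.720 for driver age.
H₀: β₁ = 0 vs H₁: β₁ ≠ 0.
t = -0.515 / 0.720 = -0.715.
df = n − k − 1 = 633 − 3 − 1 = 629.
Two-sided p ≈ 0.4747, which is ≥ 0.05, so fail to reject H₀.
The data do not give significant evidence of an association between driver age and insurance claim amount, after adjusting for the other predictors.

t = -0.715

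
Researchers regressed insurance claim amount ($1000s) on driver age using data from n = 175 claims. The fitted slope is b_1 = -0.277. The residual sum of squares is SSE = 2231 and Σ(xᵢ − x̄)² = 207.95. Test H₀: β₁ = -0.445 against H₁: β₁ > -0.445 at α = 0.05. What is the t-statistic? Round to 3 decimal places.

MSE = SSE/(n − 2) = 2231/173 = 12.896.
SE(b_1) = √(MSE/Sₓₓ) = √(12.896/207.95) = 0.249027.
t = (-0.277 − (-0.445)) / 0.249027 = 0.675.
df = n − 2 = 173.
One-sided p ≈ 0.2504, which is ≥ 0.05, so fail to reject H₀.
The data do not give significant evidence that the true slope on driver age exceeds -0.445 $1000s per unit.

t = 0.675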